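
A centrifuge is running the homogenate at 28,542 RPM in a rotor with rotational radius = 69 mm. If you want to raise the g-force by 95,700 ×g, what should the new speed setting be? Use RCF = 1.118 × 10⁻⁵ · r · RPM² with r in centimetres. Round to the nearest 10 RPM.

≈ 45330 RPM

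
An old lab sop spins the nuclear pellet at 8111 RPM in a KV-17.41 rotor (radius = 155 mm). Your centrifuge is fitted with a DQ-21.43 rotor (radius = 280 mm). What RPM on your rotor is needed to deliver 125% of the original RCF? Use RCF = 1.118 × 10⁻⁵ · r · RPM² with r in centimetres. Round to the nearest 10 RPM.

6750 RPM

Original rotor: r = 155 mm = 15.5 cm
RCF_original = 1.118 × 10⁻⁵ × 15.5 × (8111)² = 1.118 × 10⁻⁵ × 15.5 × 65,788,321 ≈ 11,400.5 × g
Target RCF = 1.25 × 11,400.5 ≈ 14,250.6 × g
Your rotor: r = 280 mm = 28.0 cm
14,250.6 = 1.118 × 10⁻⁵ × 28 × N²
N² = 14,250.6 / (31.304 × 10⁻⁵) = 45,523,256
N ≈ √45,523,256 ≈ 6,747.1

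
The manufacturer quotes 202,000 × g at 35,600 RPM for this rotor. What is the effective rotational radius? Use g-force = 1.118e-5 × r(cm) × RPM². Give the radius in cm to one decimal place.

202000 = 1.118 × 10⁻⁵ × r × (35600)²
r = 202000 / (1.118 × 10⁻⁵ × 1,267,360,000) = 202000 / 14169.08 ≈ 14.256 cm

≈ 14.3 cm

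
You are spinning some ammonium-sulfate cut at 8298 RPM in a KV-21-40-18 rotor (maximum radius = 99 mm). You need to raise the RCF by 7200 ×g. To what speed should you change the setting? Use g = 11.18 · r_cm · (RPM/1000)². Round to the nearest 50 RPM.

r = 99 mm = 9.9 cm
Current RCF = 11.18 × 9.9 × (8.298)² = 11.18 × 9.9 × 68.856804 ≈ 7,621.2 × g
Target RCF = 7,621.2 + 7,200 = 14,821.2 × g
(N/1000)² = 14,821.2 / 110.682 = 133.908
N = 1000 × √133.908 ≈ 11,571.9

≈ 11550 RPM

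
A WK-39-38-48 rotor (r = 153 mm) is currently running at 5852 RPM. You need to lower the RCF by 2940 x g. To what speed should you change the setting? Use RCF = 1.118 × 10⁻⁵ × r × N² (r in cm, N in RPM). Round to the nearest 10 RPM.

N₂ ≈ 4130 RPM

r = 153 mm = 15.3 cm
Current RCF = 1.118 × 10⁻⁵ × 15.3 × (5852)² = 1.118 × 10⁻⁵ × 15.3 × 34,245,904 ≈ 5,857.9 × g
Target RCF = 5,857.9 − 2,940 = 2,917.9 × g
N² = 2,917.9 / (17.1054 × 10⁻⁵) = 17,058,356
N ≈ √17,058,356 ≈ 4,130.2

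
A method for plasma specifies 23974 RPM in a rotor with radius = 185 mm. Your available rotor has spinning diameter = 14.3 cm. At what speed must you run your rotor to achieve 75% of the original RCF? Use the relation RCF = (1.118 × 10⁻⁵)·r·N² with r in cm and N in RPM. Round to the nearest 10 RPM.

Original rotor: r = 185 mm = 18.5 cm
RCF = 1.118 × 10⁻⁵ × r × N²
RCF_original = 1.118 × 10⁻⁵ × 18.5 × (23974)² = 1.118 × 10⁻⁵ × 18.5 × 574,752,676 ≈ 118,876.1 × g
Target RCF = 0.75 × 118,876.1 ≈ 89,157.1 × g
Your rotor: r = 14.3 / 2 = 7.15 cm
89,157.1 = 1.118 × 10⁻⁵ × 7.15 × N²
N² = 89,157.1 / (7.9937 × 10⁻⁵) = 1,115,342,082
N ≈ √1,115,342,082 ≈ 33,396.7

≈ 33400 RPM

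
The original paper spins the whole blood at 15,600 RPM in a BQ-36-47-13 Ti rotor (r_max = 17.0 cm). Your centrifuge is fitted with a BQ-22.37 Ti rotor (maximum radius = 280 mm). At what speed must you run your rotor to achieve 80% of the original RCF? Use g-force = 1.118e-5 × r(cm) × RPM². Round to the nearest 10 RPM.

≈ 10870 RPM

RCF_original = 1.118 × 10⁻⁵ × 17 × (15600)² = 1.118 × 10⁻⁵ × 17 × 243,360,000 ≈ 46,253 × g
Target RCF = 0.8 × 46,253 ≈ 37,002.4 × g
Your rotor: r = 280 mm = 28.0 cm
37,002.4 = 1.118 × 10⁻⁵ × 28 × N²
N² = 37,002.4 / (31.304 × 10⁻⁵) = 118,203,424
N ≈ √118,203,424 ≈ 10,872.1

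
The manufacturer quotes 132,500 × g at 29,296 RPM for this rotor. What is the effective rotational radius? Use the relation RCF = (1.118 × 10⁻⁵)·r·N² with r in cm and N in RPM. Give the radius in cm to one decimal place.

r ≈ 13.8 cm

132500 = 1.118 × 10⁻⁵ × r × (29296)²
r = 132500 / (1.118 × 10⁻⁵ × 858,255,616) = 132500 / 9595.298 ≈ 13.809 cm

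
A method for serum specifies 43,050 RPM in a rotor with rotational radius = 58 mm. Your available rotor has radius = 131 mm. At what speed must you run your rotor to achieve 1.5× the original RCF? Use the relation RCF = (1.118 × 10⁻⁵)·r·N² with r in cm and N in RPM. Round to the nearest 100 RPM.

Original rotor: r = 58 mm = 5.8 cm
RCF_original = 1.118 × 10⁻⁵ × 5.8 × (43050)² = 1.118 × 10⁻⁵ × 5.8 × 1,853,302,500 ≈ 120,175.5 × g
Target RCF = 1.5 × 120,175.5 ≈ 180,263.2 × g
Your rotor: r = 131 mm = 13.1 cm
180,263.2 = 1.118 × 10⁻⁵ × 13.1 × N²
N² = 180,263.2 / (14.6458 × 10⁻⁵) = 1,230,818,392
N ≈ √1,230,818,392 ≈ 35,083.0

≈ 35100 RPM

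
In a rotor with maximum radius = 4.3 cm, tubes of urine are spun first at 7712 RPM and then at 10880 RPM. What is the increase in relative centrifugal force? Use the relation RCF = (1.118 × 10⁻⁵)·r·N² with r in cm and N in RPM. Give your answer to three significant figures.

RCF₁ = 1.118 × 10⁻⁵ × 4.3 × (7712)² = 1.118 × 10⁻⁵ × 4.3 × 59,474,944 ≈ 2,859.2 × g
RCF₂ = 1.118 × 10⁻⁵ × 4.3 × (10880)² = 1.118 × 10⁻⁵ × 4.3 × 118,374,400 ≈ 5,690.7 × g
Increase = 5,690.7 − 2,859.2 = 2,831.5

≈ 2830 × g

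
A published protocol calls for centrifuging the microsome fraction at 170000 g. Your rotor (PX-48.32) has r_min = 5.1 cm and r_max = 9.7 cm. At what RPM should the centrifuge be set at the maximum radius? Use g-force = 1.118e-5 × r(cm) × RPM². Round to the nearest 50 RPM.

Use r_max = 9.7 cm.
RCF = 1.118 × 10⁻⁵ × r × N²
170,000 = 1.118 × 10⁻⁵ × 9.7 × N²
N² = 170,000 / (10.8446 × 10⁻⁵) = 1,567,600,465
N ≈ √1,567,600,465 ≈ 39,592.9

39600 RPM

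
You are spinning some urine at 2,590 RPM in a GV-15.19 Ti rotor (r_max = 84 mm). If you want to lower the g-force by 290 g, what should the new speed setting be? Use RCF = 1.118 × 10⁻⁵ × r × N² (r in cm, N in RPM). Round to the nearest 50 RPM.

r = 84 mm = 8.4 cm
Current RCF = 1.118 × 10⁻⁵ × 8.4 × (2590)² = 1.118 × 10⁻⁵ × 8.4 × 6,708,100 ≈ 630 × g
Target RCF = 630 − 290 = 340 × g
N² = 340 / (9.3912 × 10⁻⁵) = 3,620,411
N ≈ √3,620,411 ≈ 1,902.7

≈ 1900 RPM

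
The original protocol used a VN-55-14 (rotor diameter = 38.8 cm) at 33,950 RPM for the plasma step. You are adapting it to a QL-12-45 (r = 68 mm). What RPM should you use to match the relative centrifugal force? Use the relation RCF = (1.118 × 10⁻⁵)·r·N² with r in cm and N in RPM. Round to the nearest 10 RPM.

Original rotor: r = 38.8 / 2 = 19.4 cm
RCF_original = 1.118 × 10⁻⁵ × 19.4 × (33950)² = 1.118 × 10⁻⁵ × 19.4 × 1,152,602,500 ≈ 249,990.3 × g
Your rotor: r = 68 mm = 6.8 cm
249,990.3 = 1.118 × 10⁻⁵ × 6.8 × N²
N² = 249,990.3 / (7.6024 × 10⁻⁵) = 3,288,307,640
N ≈ √3,288,307,640 ≈ 57,343.8

57340 RPM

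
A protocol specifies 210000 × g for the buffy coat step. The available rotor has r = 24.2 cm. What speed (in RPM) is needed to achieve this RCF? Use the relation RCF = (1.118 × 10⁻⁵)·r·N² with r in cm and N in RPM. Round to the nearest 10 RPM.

210,000 = 1.118 × 10⁻⁵ × 24.2 × N²
N² = 210,000 / (27.0556 × 10⁻⁵) = 776,179,423
N ≈ √776,179,423 ≈ 27,860.0

≈ 27860 RPM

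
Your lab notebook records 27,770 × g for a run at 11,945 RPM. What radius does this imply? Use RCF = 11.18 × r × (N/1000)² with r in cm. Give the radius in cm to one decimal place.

27770 = 11.18 × r × (11.945)²
r = 27770 / (11.18 × 142.683025) = 27770 / 1595.196 ≈ 17.409 cm

17.4 cm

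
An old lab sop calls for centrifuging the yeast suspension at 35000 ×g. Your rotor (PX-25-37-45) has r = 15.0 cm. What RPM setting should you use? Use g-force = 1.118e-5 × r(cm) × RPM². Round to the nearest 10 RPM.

≈ 14450 RPM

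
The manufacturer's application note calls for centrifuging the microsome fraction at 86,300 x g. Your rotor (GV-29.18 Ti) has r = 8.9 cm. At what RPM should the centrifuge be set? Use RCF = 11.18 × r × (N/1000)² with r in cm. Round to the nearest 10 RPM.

≈ 29450 RPM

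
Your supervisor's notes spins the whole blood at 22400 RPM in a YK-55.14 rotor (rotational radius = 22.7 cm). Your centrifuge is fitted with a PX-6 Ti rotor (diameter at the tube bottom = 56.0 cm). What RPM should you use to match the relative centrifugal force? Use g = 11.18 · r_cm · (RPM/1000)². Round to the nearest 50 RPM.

RCF = 11.18 × r × (N/1000)²
RCF_original = 11.18 × 22.7 × (22.4)² = 11.18 × 22.7 × 501.76 ≈ 127,339.7 × g
Your rotor: r = 56.0 / 2 = 28 cm
127,339.7 = 11.18 × 28 × (N/1000)²
(N/1000)² = 127,339.7 / 313.04 = 406.7841
N = 1000 × √406.7841 ≈ 20,168.9

≈ 20150 RPM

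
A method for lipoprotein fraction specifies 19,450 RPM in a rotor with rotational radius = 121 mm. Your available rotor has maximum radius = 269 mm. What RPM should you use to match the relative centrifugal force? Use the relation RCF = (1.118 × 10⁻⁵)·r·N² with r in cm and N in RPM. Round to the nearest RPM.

≈ 13045 RPM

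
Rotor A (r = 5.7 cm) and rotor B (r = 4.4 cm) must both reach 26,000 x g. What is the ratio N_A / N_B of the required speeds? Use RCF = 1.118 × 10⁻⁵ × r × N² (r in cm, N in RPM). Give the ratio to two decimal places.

At fixed RCF, N ∝ 1/√r, so N_A/N_B = √(r_B/r_A) = √(4.4/5.7) = √0.771930 = 0.8786.

0.88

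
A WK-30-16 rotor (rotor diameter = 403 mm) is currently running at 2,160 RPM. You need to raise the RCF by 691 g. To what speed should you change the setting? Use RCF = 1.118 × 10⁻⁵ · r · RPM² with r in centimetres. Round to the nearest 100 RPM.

r = 403 mm / 2 = 201.5 mm = 20.15 cm
Current RCF = 1.118 × 10⁻⁵ × 20.15 × (2160)² = 1.118 × 10⁻⁵ × 20.15 × 4,665,600 ≈ 1,051.1 × g
Target RCF = 1,051.1 + 691 = 1,742.1 × g
N² = 1,742.1 / (22.5277 × 10⁻⁵) = 7,733,146
N ≈ √7,733,146 ≈ 2,780.9

≈ 2800 RPM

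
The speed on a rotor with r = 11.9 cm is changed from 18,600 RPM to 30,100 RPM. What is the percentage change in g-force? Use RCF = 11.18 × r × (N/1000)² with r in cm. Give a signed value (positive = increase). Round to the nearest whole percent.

+162%

RCF ∝ N², so the ratio is (30100/18600)² = (1.618280)² = 2.6188.
Change = 2.6188 − 1 = +1.6188 → +161.9%.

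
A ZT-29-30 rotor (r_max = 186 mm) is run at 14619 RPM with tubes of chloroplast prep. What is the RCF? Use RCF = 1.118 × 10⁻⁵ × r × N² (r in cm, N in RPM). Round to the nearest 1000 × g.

RCF ≈ 44000 x g

r = 186 mm = 18.6 cm
RCF = 1.118 × 10⁻⁵ × 18.6 × (14619)² = 1.118 × 10⁻⁵ × 18.6 × 213,715,161 ≈ 44,441.6 × g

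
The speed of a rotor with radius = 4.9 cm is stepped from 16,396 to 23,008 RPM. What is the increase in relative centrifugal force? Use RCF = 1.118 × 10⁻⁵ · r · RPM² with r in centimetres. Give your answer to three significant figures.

14300 x g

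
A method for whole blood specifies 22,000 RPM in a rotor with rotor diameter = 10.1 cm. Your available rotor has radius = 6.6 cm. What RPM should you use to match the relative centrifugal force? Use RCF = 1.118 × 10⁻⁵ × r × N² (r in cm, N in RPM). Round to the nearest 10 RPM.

19240 RPM

Original rotor: r = 10.1 / 2 = 5.05 cm
RCF_original = 1.118 × 10⁻⁵ × 5.05 × (22000)² = 1.118 × 10⁻⁵ × 5.05 × 484,000,000 ≈ 27,326.2 × g
27,326.2 = 1.118 × 10⁻⁵ × 6.6 × N²
N² = 27,326.2 / (7.3788 × 10⁻⁵) = 370,333,930
N ≈ √370,333,930 ≈ 19,244.1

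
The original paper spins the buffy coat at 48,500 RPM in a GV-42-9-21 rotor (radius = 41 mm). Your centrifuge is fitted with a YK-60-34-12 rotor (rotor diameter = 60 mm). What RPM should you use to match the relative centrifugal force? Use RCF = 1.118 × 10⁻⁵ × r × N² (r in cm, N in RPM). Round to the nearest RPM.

≈ 56699 RPM

Original rotor: r = 41 mm = 4.1 cm
RCF = 1.118 × 10⁻⁵ × r × N²
RCF_original = 1.118 × 10⁻⁵ × 4.1 × (48500)² = 1.118 × 10⁻⁵ × 4.1 × 2,352,250,000 ≈ 107,822.4 × g
Your rotor: r = 60 mm / 2 = 30 mm = 3 cm
107,822.4 = 1.118 × 10⁻⁵ × 3 × N²
N² = 107,822.4 / (3.354 × 10⁻⁵) = 3,214,740,608
N ≈ √3,214,740,608 ≈ 56,698.7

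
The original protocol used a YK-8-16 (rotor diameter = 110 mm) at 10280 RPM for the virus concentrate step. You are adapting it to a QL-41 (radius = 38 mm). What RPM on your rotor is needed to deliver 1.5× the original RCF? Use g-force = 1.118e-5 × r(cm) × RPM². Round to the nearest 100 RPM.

Original rotor: r = 110 mm / 2 = 55 mm = 5.5 cm
RCF = 1.118 × 10⁻⁵ × r × N²
RCF_original = 1.118 × 10⁻⁵ × 5.5 × (10280)² = 1.118 × 10⁻⁵ × 5.5 × 105,678,400 ≈ 6,498.2 × g
Target RCF = 1.5 × 6,498.2 ≈ 9,747.3 × g
Your rotor: r = 38 mm = 3.8 cm
9,747.3 = 1.118 × 10⁻⁵ × 3.8 × N²
N² = 9,747.3 / (4.2484 × 10⁻⁵) = 229,434,611
N ≈ √229,434,611 ≈ 15,147.1

≈ 15100 RPM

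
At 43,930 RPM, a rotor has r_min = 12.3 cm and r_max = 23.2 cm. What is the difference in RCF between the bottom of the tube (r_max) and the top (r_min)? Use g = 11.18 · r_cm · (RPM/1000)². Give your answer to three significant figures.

ΔRCF ≈ 235000 x g

RCF_max = 11.18 × 23.2 × (43.93)² = 11.18 × 23.2 × 1,929.8449 ≈ 500,555.5 × g
RCF_min = 11.18 × 12.3 × (43.93)² = 11.18 × 12.3 × 1,929.8449 ≈ 265,380.7 × g
ΔRCF = 500,555.5 − 265,380.7 = 235,174.8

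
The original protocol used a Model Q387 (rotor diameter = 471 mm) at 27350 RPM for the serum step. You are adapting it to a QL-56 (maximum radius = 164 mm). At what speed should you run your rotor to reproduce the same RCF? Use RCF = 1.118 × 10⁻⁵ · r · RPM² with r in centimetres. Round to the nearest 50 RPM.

Original rotor: r = 471 mm / 2 = 235.5 mm = 23.55 cm
RCF = 1.118 × 10⁻⁵ × r × N²
RCF_original = 1.118 × 10⁻⁵ × 23.55 × (27350)² = 1.118 × 10⁻⁵ × 23.55 × 748,022,500 ≈ 196,946.1 × g
Your rotor: r = 164 mm = 16.4 cm
196,946.1 = 1.118 × 10⁻⁵ × 16.4 × N²
N² = 196,946.1 / (18.3352 × 10⁻⁵) = 1,074,142,087
N ≈ √1,074,142,087 ≈ 32,774.1

≈ 32750 RPM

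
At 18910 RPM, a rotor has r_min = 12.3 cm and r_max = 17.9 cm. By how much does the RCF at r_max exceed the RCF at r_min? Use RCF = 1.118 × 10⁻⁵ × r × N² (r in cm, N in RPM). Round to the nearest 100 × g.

RCF_max = 1.118 × 10⁻⁵ × 17.9 × (18910)² = 1.118 × 10⁻⁵ × 17.9 × 357,588,100 ≈ 71,561.2 × g
RCF_min = 1.118 × 10⁻⁵ × 12.3 × (18910)² = 1.118 × 10⁻⁵ × 12.3 × 357,588,100 ≈ 49,173.4 × g
ΔRCF = 71,561.2 − 49,173.4 = 22,387.8

22400 g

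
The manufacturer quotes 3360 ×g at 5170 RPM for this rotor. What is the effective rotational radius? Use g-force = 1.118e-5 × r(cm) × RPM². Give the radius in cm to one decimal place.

r ≈ 11.2 cm

3360 = 1.118 × 10⁻⁵ × r × (5170)²
r = 3360 / (1.118 × 10⁻⁵ × 26,728,900) = 3360 / 298.8291 ≈ 11.244 cm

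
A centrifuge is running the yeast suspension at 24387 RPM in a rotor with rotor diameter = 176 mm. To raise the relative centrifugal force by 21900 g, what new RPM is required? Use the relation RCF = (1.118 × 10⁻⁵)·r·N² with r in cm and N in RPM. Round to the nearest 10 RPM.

r = 176 mm / 2 = 88 mm = 8.8 cm
Current RCF = 1.118 × 10⁻⁵ × 8.8 × (24387)² = 1.118 × 10⁻⁵ × 8.8 × 594,725,769 ≈ 58,511.5 × g
Target RCF = 58,511.5 + 21,900 = 80,411.5 × g
N² = 80,411.5 / (9.8384 × 10⁻⁵) = 817,322,939
N ≈ √817,322,939 ≈ 28,588.9

28590 RPM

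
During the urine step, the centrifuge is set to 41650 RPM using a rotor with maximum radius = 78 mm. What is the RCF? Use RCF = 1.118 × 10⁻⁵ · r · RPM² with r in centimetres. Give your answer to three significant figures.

r = 78 mm = 7.8 cm
RCF = 1.118 × 10⁻⁵ × r × N²
RCF = 1.118 × 10⁻⁵ × 7.8 × (41650)² = 1.118 × 10⁻⁵ × 7.8 × 1,734,722,500 ≈ 151,274.7 × g

151000 g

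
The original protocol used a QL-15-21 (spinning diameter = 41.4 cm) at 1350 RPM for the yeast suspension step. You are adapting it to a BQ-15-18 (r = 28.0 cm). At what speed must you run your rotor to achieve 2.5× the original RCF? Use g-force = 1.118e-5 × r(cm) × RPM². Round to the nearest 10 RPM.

Original rotor: r = 41.4 / 2 = 20.7 cm
RCF_original = 1.118 × 10⁻⁵ × 20.7 × (1350)² = 1.118 × 10⁻⁵ × 20.7 × 1,822,500 ≈ 421.8 × g
Target RCF = 2.5 × 421.8 ≈ 1,054.5 × g
1,054.5 = 1.118 × 10⁻⁵ × 28 × N²
N² = 1,054.5 / (31.304 × 10⁻⁵) = 3,368,579
N ≈ √3,368,579 ≈ 1,835.4

1840 RPM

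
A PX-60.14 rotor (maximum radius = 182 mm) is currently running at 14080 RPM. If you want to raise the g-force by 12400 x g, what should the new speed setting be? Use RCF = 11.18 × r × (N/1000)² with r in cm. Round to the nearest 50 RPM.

16100 RPM

r = 182 mm = 18.2 cm
Current RCF = 11.18 × 18.2 × (14.08)² = 11.18 × 18.2 × 198.2464 ≈ 40,338.4 × g
Target RCF = 40,338.4 + 12,400 = 52,738.4 × g
(N/1000)² = 52,738.4 / 203.476 = 259.1873
N = 1000 × √259.1873 ≈ 16,099.3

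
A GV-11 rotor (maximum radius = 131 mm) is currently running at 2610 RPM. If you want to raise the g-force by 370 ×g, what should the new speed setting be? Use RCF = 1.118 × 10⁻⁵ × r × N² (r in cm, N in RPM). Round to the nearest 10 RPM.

3060 RPM

r = 131 mm = 13.1 cm
Current RCF = 1.118 × 10⁻⁵ × 13.1 × (2610)² = 1.118 × 10⁻⁵ × 13.1 × 6,812,100 ≈ 997.7 × g
Target RCF = 997.7 + 370 = 1,367.7 × g
N² = 1,367.7 / (14.6458 × 10⁻⁵) = 9,338,513
N ≈ √9,338,513 ≈ 3,055.9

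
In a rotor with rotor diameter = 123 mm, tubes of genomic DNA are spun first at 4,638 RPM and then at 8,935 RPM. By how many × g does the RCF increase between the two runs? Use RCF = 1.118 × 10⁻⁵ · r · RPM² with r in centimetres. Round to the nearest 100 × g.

r = 123 mm / 2 = 61.5 mm = 6.15 cm
RCF₁ = 1.118 × 10⁻⁵ × 6.15 × (4638)² = 1.118 × 10⁻⁵ × 6.15 × 21,511,044 ≈ 1,479 × g
RCF₂ = 1.118 × 10⁻⁵ × 6.15 × (8935)² = 1.118 × 10⁻⁵ × 6.15 × 79,834,225 ≈ 5,489.2 × g
Increase = 5,489.2 − 1,479 = 4,010.2

4000 × g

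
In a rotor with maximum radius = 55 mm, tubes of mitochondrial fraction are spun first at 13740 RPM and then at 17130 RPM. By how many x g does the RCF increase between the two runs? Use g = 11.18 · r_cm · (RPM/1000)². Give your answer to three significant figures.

6430 x g

r = 55 mm = 5.5 cm
RCF₁ = 11.18 × 5.5 × (13.74)² = 11.18 × 5.5 × 188.7876 ≈ 11,608.5 × g
RCF₂ = 11.18 × 5.5 × (17.13)² = 11.18 × 5.5 × 293.4369 ≈ 18,043.4 × g
Increase = 18,043.4 − 11,608.5 = 6,434.9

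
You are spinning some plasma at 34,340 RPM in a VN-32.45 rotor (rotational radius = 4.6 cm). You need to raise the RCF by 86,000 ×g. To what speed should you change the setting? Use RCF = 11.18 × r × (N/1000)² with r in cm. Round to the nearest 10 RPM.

53400 RPM

Current RCF = 11.18 × 4.6 × (34.34)² = 11.18 × 4.6 × 1,179.2356 ≈ 60,645.7 × g
Target RCF = 60,645.7 + 86,000 = 146,645.7 × g
(N/1000)² = 146,645.7 / 51.428 = 2851.476
N = 1000 × √2851.476 ≈ 53,399.2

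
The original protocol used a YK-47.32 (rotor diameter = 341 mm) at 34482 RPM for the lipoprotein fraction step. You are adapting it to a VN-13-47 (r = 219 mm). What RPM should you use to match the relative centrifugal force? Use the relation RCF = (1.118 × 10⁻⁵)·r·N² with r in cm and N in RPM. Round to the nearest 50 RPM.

30450 RPM

Original rotor: r = 341 mm / 2 = 170.5 mm = 17.05 cm
RCF_original = 1.118 × 10⁻⁵ × 17.05 × (34482)² = 1.118 × 10⁻⁵ × 17.05 × 1,189,008,324 ≈ 226,647.6 × g
Your rotor: r = 219 mm = 21.9 cm
226,647.6 = 1.118 × 10⁻⁵ × 21.9 × N²
N² = 226,647.6 / (24.4842 × 10⁻⁵) = 925,689,220
N ≈ √925,689,220 ≈ 30,425.1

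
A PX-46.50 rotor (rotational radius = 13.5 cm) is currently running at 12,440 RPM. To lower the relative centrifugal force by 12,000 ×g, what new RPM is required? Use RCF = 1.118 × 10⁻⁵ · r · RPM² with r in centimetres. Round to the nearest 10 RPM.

8670 RPM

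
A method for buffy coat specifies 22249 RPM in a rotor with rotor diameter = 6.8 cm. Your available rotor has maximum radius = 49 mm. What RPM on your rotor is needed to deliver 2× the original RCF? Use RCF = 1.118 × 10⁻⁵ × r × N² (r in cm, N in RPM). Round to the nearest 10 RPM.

Original rotor: r = 6.8 / 2 = 3.4 cm
RCF = 1.118 × 10⁻⁵ × r × N²
RCF_original = 1.118 × 10⁻⁵ × 3.4 × (22249)² = 1.118 × 10⁻⁵ × 3.4 × 495,018,001 ≈ 18,816.6 × g
Target RCF = 2 × 18,816.6 ≈ 37,633.2 × g
Your rotor: r = 49 mm = 4.9 cm
37,633.2 = 1.118 × 10⁻⁵ × 4.9 × N²
N² = 37,633.2 / (5.4782 × 10⁻⁵) = 686,962,871
N ≈ √686,962,871 ≈ 26,210.0

≈ 26210 RPM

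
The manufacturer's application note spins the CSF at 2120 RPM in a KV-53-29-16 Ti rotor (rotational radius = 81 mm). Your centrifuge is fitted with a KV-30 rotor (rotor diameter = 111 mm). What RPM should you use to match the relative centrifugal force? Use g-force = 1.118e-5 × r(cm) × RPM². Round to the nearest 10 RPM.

Original rotor: r = 81 mm = 8.1 cm
RCF_original = 1.118 × 10⁻⁵ × 8.1 × (2120)² = 1.118 × 10⁻⁵ × 8.1 × 4,494,400 ≈ 407 × g
Your rotor: r = 111 mm / 2 = 55.5 mm = 5.55 cm
407 = 1.118 × 10⁻⁵ × 5.55 × N²
N² = 407 / (6.2049 × 10⁻⁵) = 6,559,332
N ≈ √6,559,332 ≈ 2,561.1

2560 RPM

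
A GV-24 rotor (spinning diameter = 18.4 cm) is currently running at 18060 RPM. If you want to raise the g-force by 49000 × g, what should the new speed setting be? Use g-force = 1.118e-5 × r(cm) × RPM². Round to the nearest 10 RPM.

N₂ ≈ 28330 RPM

r = 18.4 / 2 = 9.2 cm
Current RCF = 1.118 × 10⁻⁵ × 9.2 × (18060)² = 1.118 × 10⁻⁵ × 9.2 × 326,163,600 ≈ 33,547.9 × g
Target RCF = 33,547.9 + 49,000 = 82,547.9 × g
N² = 82,547.9 / (10.2856 × 10⁻⁵) = 802,557,945
N ≈ √802,557,945 ≈ 28,329.5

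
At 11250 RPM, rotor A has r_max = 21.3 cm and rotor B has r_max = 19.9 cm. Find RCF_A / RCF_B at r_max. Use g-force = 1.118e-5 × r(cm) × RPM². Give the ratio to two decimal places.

At fixed N, RCF ∝ r, so RCF_A/RCF_B = r_A/r_B = 21.3 / 19.9 = 1.0704.

1.07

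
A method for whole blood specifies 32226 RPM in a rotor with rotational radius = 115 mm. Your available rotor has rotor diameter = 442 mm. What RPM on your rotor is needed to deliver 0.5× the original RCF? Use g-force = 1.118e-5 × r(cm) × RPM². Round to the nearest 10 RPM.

16440 RPM

Original rotor: r = 115 mm = 11.5 cm
RCF_original = 1.118 × 10⁻⁵ × 11.5 × (32226)² = 1.118 × 10⁻⁵ × 11.5 × 1,038,515,076 ≈ 133,521.9 × g
Target RCF = 0.5 × 133,521.9 ≈ 66,760.9 × g
Your rotor: r = 442 mm / 2 = 221 mm = 22.1 cm
66,760.9 = 1.118 × 10⁻⁵ × 22.1 × N²
N² = 66,760.9 / (24.7078 × 10⁻⁵) = 270,201,718
N ≈ √270,201,718 ≈ 16,437.8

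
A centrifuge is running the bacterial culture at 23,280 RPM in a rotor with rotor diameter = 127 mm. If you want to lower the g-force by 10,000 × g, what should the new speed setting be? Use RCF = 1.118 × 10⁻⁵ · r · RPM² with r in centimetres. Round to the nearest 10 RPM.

20030 RPM

r = 127 mm / 2 = 63.5 mm = 6.35 cm
Current RCF = 1.118 × 10⁻⁵ × 6.35 × (23280)² = 1.118 × 10⁻⁵ × 6.35 × 541,958,400 ≈ 38,475.3 × g
Target RCF = 38,475.3 − 10,000 = 28,475.3 × g
N² = 28,475.3 / (7.0993 × 10⁻⁵) = 401,100,108
N ≈ √401,100,108 ≈ 20,027.5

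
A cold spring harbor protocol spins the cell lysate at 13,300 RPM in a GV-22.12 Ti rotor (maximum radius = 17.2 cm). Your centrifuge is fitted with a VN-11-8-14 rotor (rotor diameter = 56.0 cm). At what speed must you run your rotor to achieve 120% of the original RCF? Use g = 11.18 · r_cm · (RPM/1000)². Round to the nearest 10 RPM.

RCF_original = 11.18 × 17.2 × (13.3)² = 11.18 × 17.2 × 176.89 ≈ 34,015.2 × g
Target RCF = 1.2 × 34,015.2 ≈ 40,818.2 × g
Your rotor: r = 56.0 / 2 = 28 cm
40,818.2 = 11.18 × 28 × (N/1000)²
(N/1000)² = 40,818.2 / 313.04 = 130.3929
N = 1000 × √130.3929 ≈ 11,419.0

≈ 11420 RPM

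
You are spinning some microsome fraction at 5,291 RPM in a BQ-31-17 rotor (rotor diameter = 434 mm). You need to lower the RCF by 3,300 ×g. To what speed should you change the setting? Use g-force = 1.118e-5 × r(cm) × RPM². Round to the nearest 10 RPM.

≈ 3790 RPM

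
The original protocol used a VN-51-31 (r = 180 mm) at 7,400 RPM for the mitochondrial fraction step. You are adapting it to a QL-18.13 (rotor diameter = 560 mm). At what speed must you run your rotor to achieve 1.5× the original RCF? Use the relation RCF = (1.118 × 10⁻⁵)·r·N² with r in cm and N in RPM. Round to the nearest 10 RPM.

≈ 7270 RPM

Original rotor: r = 180 mm = 18.0 cm
RCF_original = 1.118 × 10⁻⁵ × 18 × (7400)² = 1.118 × 10⁻⁵ × 18 × 54,760,000 ≈ 11,019.9 × g
Target RCF = 1.5 × 11,019.9 ≈ 16,529.8 × g
Your rotor: r = 560 mm / 2 = 280 mm = 28 cm
16,529.8 = 1.118 × 10⁻⁵ × 28 × N²
N² = 16,529.8 / (31.304 × 10⁻⁵) = 52,804,114
N ≈ √52,804,114 ≈ 7,266.6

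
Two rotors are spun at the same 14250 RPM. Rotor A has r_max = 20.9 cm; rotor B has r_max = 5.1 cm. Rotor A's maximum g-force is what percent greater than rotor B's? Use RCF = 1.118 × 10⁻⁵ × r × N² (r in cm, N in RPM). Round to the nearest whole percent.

310%

At equal RPM, RCF scales linearly with r: ratio = 20.9 / 5.1 = 4.0980.
So rotor A delivers 309.8% more g-force.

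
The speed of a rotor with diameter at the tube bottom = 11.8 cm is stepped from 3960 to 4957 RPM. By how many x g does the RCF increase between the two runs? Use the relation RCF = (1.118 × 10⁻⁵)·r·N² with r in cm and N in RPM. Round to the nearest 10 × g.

≈ 590 x g

r = 11.8 / 2 = 5.9 cm
RCF₁ = 1.118 × 10⁻⁵ × 5.9 × (3960)² = 1.118 × 10⁻⁵ × 5.9 × 15,681,600 ≈ 1,034.4 × g
RCF₂ = 1.118 × 10⁻⁵ × 5.9 × (4957)² = 1.118 × 10⁻⁵ × 5.9 × 24,571,849 ≈ 1,620.8 × g
Increase = 1,620.8 − 1,034.4 = 586.4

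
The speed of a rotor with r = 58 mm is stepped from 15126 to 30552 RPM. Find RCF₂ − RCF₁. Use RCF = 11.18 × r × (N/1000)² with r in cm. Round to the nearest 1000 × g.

46000 × g

r = 58 mm = 5.8 cm
RCF₁ = 11.18 × 5.8 × (15.126)² = 11.18 × 5.8 × 228.795876 ≈ 14,836 × g
RCF₂ = 11.18 × 5.8 × (30.552)² = 11.18 × 5.8 × 933.424704 ≈ 60,527 × g
Increase = 60,527 − 14,836 = 45,691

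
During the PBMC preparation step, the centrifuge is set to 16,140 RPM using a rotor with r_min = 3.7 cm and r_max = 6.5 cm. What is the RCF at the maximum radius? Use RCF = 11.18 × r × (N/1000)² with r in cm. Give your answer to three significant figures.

≈ 18900 x g

Use r_max = 6.5 cm.
RCF = 11.18 × r × (N/1000)²
RCF = 11.18 × 6.5 × (16.14)² = 11.18 × 6.5 × 260.4996 ≈ 18,930.5 × g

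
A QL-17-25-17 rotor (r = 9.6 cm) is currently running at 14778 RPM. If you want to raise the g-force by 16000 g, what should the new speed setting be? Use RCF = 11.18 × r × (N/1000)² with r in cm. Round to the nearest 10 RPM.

19170 RPM

Current RCF = 11.18 × 9.6 × (14.778)² = 11.18 × 9.6 × 218.389284 ≈ 23,439.3 × g
Target RCF = 23,439.3 + 16,000 = 39,439.3 × g
(N/1000)² = 39,439.3 / 107.328 = 367.4652
N = 1000 × √367.4652 ≈ 19,169.4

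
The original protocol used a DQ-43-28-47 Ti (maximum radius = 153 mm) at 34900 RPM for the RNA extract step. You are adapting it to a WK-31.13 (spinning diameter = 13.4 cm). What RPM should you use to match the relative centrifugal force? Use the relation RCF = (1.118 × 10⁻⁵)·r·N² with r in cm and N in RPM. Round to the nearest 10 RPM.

≈ 52740 RPM

Original rotor: r = 153 mm = 15.3 cm
RCF = 1.118 × 10⁻⁵ × r × N²
RCF_original = 1.118 × 10⁻⁵ × 15.3 × (34900)² = 1.118 × 10⁻⁵ × 15.3 × 1,218,010,000 ≈ 208,345.5 × g
Your rotor: r = 13.4 / 2 = 6.7 cm
208,345.5 = 1.118 × 10⁻⁵ × 6.7 × N²
N² = 208,345.5 / (7.4906 × 10⁻⁵) = 2,781,426,054
N ≈ √2,781,426,054 ≈ 52,739.2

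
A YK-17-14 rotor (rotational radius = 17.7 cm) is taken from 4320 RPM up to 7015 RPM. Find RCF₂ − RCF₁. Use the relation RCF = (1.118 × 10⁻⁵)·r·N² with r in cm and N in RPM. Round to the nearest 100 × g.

6000 ×g

RCF₁ = 1.118 × 10⁻⁵ × 17.7 × (4320)² = 1.118 × 10⁻⁵ × 17.7 × 18,662,400 ≈ 3,693 × g
RCF₂ = 1.118 × 10⁻⁵ × 17.7 × (7015)² = 1.118 × 10⁻⁵ × 17.7 × 49,210,225 ≈ 9,738 × g
Increase = 9,738 − 3,693 = 6,045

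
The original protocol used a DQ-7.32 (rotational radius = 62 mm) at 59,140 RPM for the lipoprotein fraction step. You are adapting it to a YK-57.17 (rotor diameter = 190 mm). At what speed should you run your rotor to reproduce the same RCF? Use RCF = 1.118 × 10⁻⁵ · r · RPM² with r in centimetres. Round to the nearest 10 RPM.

Original rotor: r = 62 mm = 6.2 cm
RCF_original = 1.118 × 10⁻⁵ × 6.2 × (59140)² = 1.118 × 10⁻⁵ × 6.2 × 3,497,539,600 ≈ 242,435.5 × g
Your rotor: r = 190 mm / 2 = 95 mm = 9.5 cm
242,435.5 = 1.118 × 10⁻⁵ × 9.5 × N²
N² = 242,435.5 / (10.621 × 10⁻⁵) = 2,282,605,216
N ≈ √2,282,605,216 ≈ 47,776.6

≈ 47780 RPM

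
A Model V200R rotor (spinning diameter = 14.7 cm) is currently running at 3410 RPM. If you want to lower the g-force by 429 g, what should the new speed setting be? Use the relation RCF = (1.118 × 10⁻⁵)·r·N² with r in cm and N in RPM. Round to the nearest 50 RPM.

r = 14.7 / 2 = 7.35 cm
Current RCF = 1.118 × 10⁻⁵ × 7.35 × (3410)² = 1.118 × 10⁻⁵ × 7.35 × 11,628,100 ≈ 955.5 × g
Target RCF = 955.5 − 429 = 526.5 × g
N² = 526.5 / (8.2173 × 10⁻⁵) = 6,407,214
N ≈ √6,407,214 ≈ 2,531.2

≈ 2550 RPM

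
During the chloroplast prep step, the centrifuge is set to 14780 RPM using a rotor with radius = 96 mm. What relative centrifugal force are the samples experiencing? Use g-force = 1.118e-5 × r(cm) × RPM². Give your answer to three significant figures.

23400 × g

r = 96 mm = 9.6 cm
RCF = 1.118 × 10⁻⁵ × 9.6 × (14780)² = 1.118 × 10⁻⁵ × 9.6 × 218,448,400 ≈ 23,445.6 × g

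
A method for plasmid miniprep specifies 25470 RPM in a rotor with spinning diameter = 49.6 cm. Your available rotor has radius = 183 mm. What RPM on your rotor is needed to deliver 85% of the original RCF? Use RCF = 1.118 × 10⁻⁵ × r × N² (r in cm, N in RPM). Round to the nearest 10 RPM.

Original rotor: r = 49.6 / 2 = 24.8 cm
RCF = 1.118 × 10⁻⁵ × r × N²
RCF_original = 1.118 × 10⁻⁵ × 24.8 × (25470)² = 1.118 × 10⁻⁵ × 24.8 × 648,720,900 ≈ 179,867 × g
Target RCF = 0.85 × 179,867 ≈ 152,886.9 × g
Your rotor: r = 183 mm = 18.3 cm
152,886.9 = 1.118 × 10⁻⁵ × 18.3 × N²
N² = 152,886.9 / (20.4594 × 10⁻⁵) = 747,269,715
N ≈ √747,269,715 ≈ 27,336.2

27340 RPM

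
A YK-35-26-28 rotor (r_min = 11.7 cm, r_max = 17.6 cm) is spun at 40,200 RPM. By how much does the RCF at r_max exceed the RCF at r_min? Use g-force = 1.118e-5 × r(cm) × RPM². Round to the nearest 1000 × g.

≈ 107000 x g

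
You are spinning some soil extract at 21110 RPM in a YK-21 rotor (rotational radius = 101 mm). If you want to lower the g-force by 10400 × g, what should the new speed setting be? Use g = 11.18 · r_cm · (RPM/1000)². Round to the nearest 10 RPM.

r = 101 mm = 10.1 cm
Current RCF = 11.18 × 10.1 × (21.11)² = 11.18 × 10.1 × 445.6321 ≈ 50,319.9 × g
Target RCF = 50,319.9 − 10,400 = 39,919.9 × g
(N/1000)² = 39,919.9 / 112.918 = 353.53
N = 1000 × √353.53 ≈ 18,802.4

18800 RPM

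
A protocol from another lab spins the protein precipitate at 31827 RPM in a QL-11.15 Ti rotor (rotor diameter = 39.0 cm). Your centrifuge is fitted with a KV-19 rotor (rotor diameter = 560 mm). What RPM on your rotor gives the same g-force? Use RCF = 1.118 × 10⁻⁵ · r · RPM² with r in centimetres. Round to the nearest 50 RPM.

≈ 26550 RPM

Original rotor: r = 39.0 / 2 = 19.5 cm
RCF_original = 1.118 × 10⁻⁵ × 19.5 × (31827)² = 1.118 × 10⁻⁵ × 19.5 × 1,012,957,929 ≈ 220,835 × g
Your rotor: r = 560 mm / 2 = 280 mm = 28 cm
220,835 = 1.118 × 10⁻⁵ × 28 × N²
N² = 220,835 / (31.304 × 10⁻⁵) = 705,452,977
N ≈ √705,452,977 ≈ 26,560.4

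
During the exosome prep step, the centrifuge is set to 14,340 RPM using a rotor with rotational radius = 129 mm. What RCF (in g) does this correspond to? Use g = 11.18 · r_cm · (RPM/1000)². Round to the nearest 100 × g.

RCF ≈ 29700 g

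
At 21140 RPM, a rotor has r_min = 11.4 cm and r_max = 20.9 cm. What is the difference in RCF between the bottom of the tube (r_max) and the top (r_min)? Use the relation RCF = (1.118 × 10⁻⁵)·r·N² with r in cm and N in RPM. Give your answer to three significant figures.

ΔRCF = 1.118 × 10⁻⁵ × (r_max − r_min) × N² = 1.118 × 10⁻⁵ × 9.5 × 446,899,600 ≈ 47,465.2

47500 g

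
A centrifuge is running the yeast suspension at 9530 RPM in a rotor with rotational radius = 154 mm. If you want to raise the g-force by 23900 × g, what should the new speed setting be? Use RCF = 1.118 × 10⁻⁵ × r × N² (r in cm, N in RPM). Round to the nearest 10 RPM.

≈ 15150 RPM

r = 154 mm = 15.4 cm
Current RCF = 1.118 × 10⁻⁵ × 15.4 × (9530)² = 1.118 × 10⁻⁵ × 15.4 × 90,820,900 ≈ 15,636.8 × g
Target RCF = 15,636.8 + 23,900 = 39,536.8 × g
N² = 39,536.8 / (17.2172 × 10⁻⁵) = 229,635,481
N ≈ √229,635,481 ≈ 15,153.7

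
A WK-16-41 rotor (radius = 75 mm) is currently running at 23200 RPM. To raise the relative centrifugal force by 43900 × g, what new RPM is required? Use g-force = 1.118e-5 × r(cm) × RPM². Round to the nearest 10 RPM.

32590 RPM

r = 75 mm = 7.5 cm
Current RCF = 1.118 × 10⁻⁵ × 7.5 × (23200)² = 1.118 × 10⁻⁵ × 7.5 × 538,240,000 ≈ 45,131.4 × g
Target RCF = 45,131.4 + 43,900 = 89,031.4 × g
N² = 89,031.4 / (8.385 × 10⁻⁵) = 1,061,793,679
N ≈ √1,061,793,679 ≈ 32,585.2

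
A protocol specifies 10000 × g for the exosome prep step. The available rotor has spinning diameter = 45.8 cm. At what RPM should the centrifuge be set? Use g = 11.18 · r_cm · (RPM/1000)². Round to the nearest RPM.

6250 RPM

r = 45.8 / 2 = 22.9 cm
10,000 = 11.18 × 22.9 × (N/1000)²
(N/1000)² = 10,000 / 256.022 = 39.05914
N = 1000 × √39.05914 ≈ 6,249.7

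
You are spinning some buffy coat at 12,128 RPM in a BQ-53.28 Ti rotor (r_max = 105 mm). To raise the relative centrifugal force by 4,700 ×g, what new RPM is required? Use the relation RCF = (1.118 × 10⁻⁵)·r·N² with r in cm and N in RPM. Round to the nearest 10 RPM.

r = 105 mm = 10.5 cm
Current RCF = 1.118 × 10⁻⁵ × 10.5 × (12128)² = 1.118 × 10⁻⁵ × 10.5 × 147,088,384 ≈ 17,266.7 × g
Target RCF = 17,266.7 + 4,700 = 21,966.7 × g
N² = 21,966.7 / (11.739 × 10⁻⁵) = 187,125,820
N ≈ √187,125,820 ≈ 13,679.4

≈ 13680 RPM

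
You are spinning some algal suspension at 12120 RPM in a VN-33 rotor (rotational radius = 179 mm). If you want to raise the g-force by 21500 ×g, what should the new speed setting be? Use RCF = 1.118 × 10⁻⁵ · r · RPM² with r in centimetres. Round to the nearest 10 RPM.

15950 RPM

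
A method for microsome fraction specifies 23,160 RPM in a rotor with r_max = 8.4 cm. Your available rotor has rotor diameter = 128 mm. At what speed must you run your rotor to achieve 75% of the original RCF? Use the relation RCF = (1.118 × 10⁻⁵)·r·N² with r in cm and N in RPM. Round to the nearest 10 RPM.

22980 RPM

RCF_original = 1.118 × 10⁻⁵ × 8.4 × (23160)² = 1.118 × 10⁻⁵ × 8.4 × 536,385,600 ≈ 50,373 × g
Target RCF = 0.75 × 50,373 ≈ 37,779.8 × g
Your rotor: r = 128 mm / 2 = 64 mm = 6.4 cm
37,779.8 = 1.118 × 10⁻⁵ × 6.4 × N²
N² = 37,779.8 / (7.1552 × 10⁻⁵) = 528,004,808
N ≈ √528,004,808 ≈ 22,978.4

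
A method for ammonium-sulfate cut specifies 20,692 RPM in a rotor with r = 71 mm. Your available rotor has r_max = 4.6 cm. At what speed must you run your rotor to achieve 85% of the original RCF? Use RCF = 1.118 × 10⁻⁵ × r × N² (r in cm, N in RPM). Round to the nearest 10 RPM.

≈ 23700 RPM

Original rotor: r = 71 mm = 7.1 cm
RCF_original = 1.118 × 10⁻⁵ × 7.1 × (20692)² = 1.118 × 10⁻⁵ × 7.1 × 428,158,864 ≈ 33,986.4 × g
Target RCF = 0.85 × 33,986.4 ≈ 28,888.4 × g
28,888.4 = 1.118 × 10⁻⁵ × 4.6 × N²
N² = 28,888.4 / (5.1428 × 10⁻⁵) = 561,725,130
N ≈ √561,725,130 ≈ 23,700.7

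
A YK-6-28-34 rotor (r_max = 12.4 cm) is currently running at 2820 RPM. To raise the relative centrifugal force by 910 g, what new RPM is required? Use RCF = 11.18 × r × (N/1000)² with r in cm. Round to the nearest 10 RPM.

≈ 3810 RPM

Current RCF = 11.18 × 12.4 × (2.82)² = 11.18 × 12.4 × 7.9524 ≈ 1,102.5 × g
Target RCF = 1,102.5 + 910 = 2,012.5 × g
(N/1000)² = 2,012.5 / 138.632 = 14.51685
N = 1000 × √14.51685 ≈ 3,810.1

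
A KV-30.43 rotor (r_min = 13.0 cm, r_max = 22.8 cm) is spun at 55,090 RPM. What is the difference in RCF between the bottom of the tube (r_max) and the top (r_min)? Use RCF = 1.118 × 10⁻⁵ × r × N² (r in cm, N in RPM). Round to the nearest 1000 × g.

333000 × g

ΔRCF = 1.118 × 10⁻⁵ × (r_max − r_min) × N² = 1.118 × 10⁻⁵ × 9.8 × 3,034,908,100 ≈ 332,516.7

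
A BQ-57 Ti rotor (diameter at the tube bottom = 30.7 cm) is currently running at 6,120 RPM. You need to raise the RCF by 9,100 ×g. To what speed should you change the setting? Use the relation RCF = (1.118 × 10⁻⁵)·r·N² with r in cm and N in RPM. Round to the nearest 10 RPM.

r = 30.7 / 2 = 15.35 cm
Current RCF = 1.118 × 10⁻⁵ × 15.35 × (6120)² = 1.118 × 10⁻⁵ × 15.35 × 37,454,400 ≈ 6,427.7 × g
Target RCF = 6,427.7 + 9,100 = 15,527.7 × g
N² = 15,527.7 / (17.1613 × 10⁻⁵) = 90,480,908
N ≈ √90,480,908 ≈ 9,512.1

9510 RPM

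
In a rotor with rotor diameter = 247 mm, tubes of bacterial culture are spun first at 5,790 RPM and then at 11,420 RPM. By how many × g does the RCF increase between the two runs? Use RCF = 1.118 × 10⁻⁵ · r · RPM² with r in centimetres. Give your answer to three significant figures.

≈ 13400 × g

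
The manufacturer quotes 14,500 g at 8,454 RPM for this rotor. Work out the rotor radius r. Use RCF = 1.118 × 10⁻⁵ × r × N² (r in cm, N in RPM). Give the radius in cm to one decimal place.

≈ 18.1 cm

14500 = 1.118 × 10⁻⁵ × r × (8454)²
r = 14500 / (1.118 × 10⁻⁵ × 71,470,116) = 14500 / 799.0359 ≈ 18.147 cm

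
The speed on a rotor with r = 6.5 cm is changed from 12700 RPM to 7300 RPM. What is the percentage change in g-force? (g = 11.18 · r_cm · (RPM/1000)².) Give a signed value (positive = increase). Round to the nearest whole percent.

RCF ∝ N², so the ratio is (7300/12700)² = (0.574803)² = 0.3304.
Change = 0.3304 − 1 = -0.6696 → -67.0%.

-67%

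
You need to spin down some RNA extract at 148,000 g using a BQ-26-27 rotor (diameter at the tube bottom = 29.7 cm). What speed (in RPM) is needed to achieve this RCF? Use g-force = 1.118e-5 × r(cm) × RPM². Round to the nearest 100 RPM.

29900 RPM

r = 29.7 / 2 = 14.85 cm
RCF = 1.118 × 10⁻⁵ × r × N²
148,000 = 1.118 × 10⁻⁵ × 14.85 × N²
N² = 148,000 / (16.6023 × 10⁻⁵) = 891,442,752
N ≈ √891,442,752 ≈ 29,857.0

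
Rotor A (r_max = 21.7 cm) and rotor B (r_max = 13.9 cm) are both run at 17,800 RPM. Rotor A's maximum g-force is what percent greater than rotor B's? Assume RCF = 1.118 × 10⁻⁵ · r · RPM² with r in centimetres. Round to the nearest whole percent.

At equal RPM, RCF scales linearly with r: ratio = 21.7 / 13.9 = 1.5612.
So rotor A delivers 56.1% more g-force.

56%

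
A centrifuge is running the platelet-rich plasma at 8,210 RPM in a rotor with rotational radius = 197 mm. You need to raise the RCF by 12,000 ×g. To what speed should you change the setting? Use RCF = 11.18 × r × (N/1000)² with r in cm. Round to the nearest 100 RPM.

N₂ ≈ 11000 RPM

r = 197 mm = 19.7 cm
Current RCF = 11.18 × 19.7 × (8.21)² = 11.18 × 19.7 × 67.4041 ≈ 14,845.5 × g
Target RCF = 14,845.5 + 12,000 = 26,845.5 × g
(N/1000)² = 26,845.5 / 220.246 = 121.8887
N = 1000 × √121.8887 ≈ 11,040.3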